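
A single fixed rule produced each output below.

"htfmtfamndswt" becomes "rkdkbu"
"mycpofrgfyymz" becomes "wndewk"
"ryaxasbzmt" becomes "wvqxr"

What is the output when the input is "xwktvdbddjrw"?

urbbhu

Each output is the input with this applied: shift every letter 2 places backward in the alphabet (wrapping around), then keep every other character starting from the second (positions 2nd, 4th, 6th, ...).
"xwktvdbddjrw" → "urbbhu".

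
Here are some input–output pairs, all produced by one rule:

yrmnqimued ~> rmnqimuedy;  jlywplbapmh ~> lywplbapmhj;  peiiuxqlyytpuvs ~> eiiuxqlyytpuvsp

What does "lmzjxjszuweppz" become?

mzjxjszuweppzl

The rule is to move the first character to the end.
So "lmzjxjszuweppz" becomes "mzjxjszuweppzl".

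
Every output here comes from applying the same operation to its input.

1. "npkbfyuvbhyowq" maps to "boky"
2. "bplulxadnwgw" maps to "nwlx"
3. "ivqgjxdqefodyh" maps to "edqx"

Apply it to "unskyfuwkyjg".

kgsf

The rule is to keep one character in every 3, starting at position 3 (positions 3rd, 6th, 9th, ...), then move the last 2 characters to the front (rotate right by 2).
So "unskyfuwkyjg" becomes "kgsf".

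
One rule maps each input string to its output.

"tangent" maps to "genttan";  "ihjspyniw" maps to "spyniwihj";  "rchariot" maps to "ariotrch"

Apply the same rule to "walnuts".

Looking at the pairs, the operation is to move the first 3 characters to the end (rotate left by 3).
Applying that to "walnuts" gives "nutswal".

nutswal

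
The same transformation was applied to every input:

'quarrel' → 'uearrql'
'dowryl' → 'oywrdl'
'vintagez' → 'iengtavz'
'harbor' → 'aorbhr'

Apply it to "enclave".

nvcalee

Rule — take characters alternately from the front and the back (1st, last, 2nd, 2nd-last, ...), then move the first 2 characters to the end (rotate left by 2).
Starting from "enclave": after the first operation, "eenvcal"; after the second, "nvcalee".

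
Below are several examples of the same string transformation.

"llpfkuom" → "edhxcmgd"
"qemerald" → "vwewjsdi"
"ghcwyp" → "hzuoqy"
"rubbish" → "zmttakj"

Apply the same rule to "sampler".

jsehdwk

What's happening: swap the first and last characters, then shift every letter 8 places backward in the alphabet (wrapping around).
Working it through for "sampler": intermediate "ramples", final "jsehdwk".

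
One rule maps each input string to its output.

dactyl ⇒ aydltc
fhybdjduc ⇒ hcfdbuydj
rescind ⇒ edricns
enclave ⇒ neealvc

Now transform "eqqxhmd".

qdehxmq

What's happening: swap each adjacent pair of characters (1↔2, 3↔4, ...), then take characters alternately from the front and the back (1st, last, 2nd, 2nd-last, ...).
Working it through for "eqqxhmd": intermediate "qexqmhd", final "qdehxmq".
(Check on "enclave": → "nelcvae" → "neealvc" ✓)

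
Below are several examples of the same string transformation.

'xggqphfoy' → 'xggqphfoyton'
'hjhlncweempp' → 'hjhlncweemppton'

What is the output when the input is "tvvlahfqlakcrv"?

The rule is to append "ton".
Applying that to "tvvlahfqlakcrv" gives "tvvlahfqlakcrvton".

tvvlahfqlakcrvton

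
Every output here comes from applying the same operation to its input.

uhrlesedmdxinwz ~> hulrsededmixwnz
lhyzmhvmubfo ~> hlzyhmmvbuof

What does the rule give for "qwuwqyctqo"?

The transformation: swap each adjacent pair of characters (1↔2, 3↔4, ...).
For "qwuwqyctqo" the result is "wqwuyqtcoq".

wqwuyqtcoq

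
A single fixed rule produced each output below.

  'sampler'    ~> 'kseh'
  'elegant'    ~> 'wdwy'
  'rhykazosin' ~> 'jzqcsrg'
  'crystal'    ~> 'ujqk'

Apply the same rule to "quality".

imsd

In each case the input is transformed by: delete the last 3 characters, then shift every letter 8 places backward in the alphabet (wrapping around).
For "quality", step one produces "qual"; step two turns that into "imsd".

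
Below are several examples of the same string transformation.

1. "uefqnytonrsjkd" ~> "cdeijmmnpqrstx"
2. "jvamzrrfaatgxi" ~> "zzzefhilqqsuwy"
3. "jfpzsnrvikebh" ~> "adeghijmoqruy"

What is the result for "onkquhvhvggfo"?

effggjmnnptuu

Each output is the input with this applied: sort the characters into alphabetical order, then shift every letter 1 place backward in the alphabet (wrapping around).
Starting from "onkquhvhvggfo": after the first operation, "fgghhknooquvv"; after the second, "effggjmnnptuu".
(Check on "jfpzsnrvikebh": → "befhijknprsvz" → "adeghijmoqruy" ✓)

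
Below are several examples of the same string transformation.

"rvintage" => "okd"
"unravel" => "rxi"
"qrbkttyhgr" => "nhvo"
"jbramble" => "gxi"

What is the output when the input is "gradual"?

Rule — shift every letter 3 places backward in the alphabet (wrapping around), then keep one character in every 3, starting at position 1 (positions 1st, 4th, 7th, ...).
Starting from "gradual": after the first operation, "doxarxi"; after the second, "dai".
(Check on "unravel": → "rkoxsbi" → "rxi" ✓)

dai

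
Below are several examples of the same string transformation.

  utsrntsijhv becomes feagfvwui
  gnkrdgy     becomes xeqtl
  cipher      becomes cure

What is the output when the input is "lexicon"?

kvpba

The transformation: shift every letter 13 places forward in the alphabet (wrapping around) — i.e. ROT13, then delete the first 2 characters.
Working it through for "lexicon": intermediate "yrkvpba", final "kvpba".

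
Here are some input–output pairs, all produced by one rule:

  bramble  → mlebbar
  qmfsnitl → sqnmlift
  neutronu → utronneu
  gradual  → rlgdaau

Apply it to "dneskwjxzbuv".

xwvusnkjedbz

Looking at the pairs, the operation is to sort the characters into reverse alphabetical order, then move the first character to the end.
Working it through for "dneskwjxzbuv": intermediate "zxwvusnkjedb", final "xwvusnkjedbz".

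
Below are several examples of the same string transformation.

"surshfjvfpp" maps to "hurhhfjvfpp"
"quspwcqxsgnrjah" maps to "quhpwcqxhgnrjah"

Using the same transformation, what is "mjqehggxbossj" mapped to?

The rule is to replace every "s" with "h".
Applying that to "mjqehggxbossj" gives "mjqehggxbohhj".

mjqehggxbohhj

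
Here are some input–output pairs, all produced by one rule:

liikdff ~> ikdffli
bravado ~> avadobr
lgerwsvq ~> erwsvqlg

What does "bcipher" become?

ipherbc

Each output is the input with this applied: move the first 2 characters to the end (rotate left by 2).
"bcipher" → "ipherbc".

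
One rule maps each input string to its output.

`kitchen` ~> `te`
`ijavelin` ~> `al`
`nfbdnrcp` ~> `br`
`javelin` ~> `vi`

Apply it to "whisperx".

ie

Each output is the input with this applied: keep one character in every 3, starting at position 3 (positions 3rd, 6th, 9th, ...).
For "whisperx" the result is "ie".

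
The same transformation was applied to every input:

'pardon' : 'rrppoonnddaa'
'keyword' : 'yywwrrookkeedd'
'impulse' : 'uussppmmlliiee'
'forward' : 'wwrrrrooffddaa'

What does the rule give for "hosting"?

In each case the input is transformed by: sort the characters into reverse alphabetical order, then double every character.
"hosting" → "tsonihg" → "ttssoonniihhgg".

ttssoonniihhgg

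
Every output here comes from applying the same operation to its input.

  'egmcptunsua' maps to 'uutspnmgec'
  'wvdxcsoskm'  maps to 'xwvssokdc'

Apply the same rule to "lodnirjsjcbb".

In each case the input is transformed by: delete the last character, then sort the characters into reverse alphabetical order.
For "lodnirjsjcbb", step one produces "lodnirjsjcb"; step two turns that into "sronljjidcb".

sronljjidcb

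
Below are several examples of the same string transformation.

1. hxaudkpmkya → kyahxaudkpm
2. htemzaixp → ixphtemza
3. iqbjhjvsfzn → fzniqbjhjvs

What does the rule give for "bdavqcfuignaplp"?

Looking at the pairs, the operation is to move the last 3 characters to the front (rotate right by 3).
"bdavqcfuignaplp" → "plpbdavqcfuigna".

plpbdavqcfuigna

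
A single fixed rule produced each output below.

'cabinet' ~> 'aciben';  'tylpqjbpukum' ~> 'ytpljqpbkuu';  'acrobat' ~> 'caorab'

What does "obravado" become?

boaravd

In each case the input is transformed by: delete the last character, then swap each adjacent pair of characters (1↔2, 3↔4, ...).
Doing the same to "obravado": "boaravd".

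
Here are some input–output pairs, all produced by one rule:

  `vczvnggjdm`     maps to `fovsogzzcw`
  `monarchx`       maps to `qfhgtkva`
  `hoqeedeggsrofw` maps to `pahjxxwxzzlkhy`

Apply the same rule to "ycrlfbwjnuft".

Rule — move the last character to the front, then shift every letter 7 places backward in the alphabet (wrapping around).
"ycrlfbwjnuft" → "tycrlfbwjnuf" → "mrvkeyupcgny".

mrvkeyupcgny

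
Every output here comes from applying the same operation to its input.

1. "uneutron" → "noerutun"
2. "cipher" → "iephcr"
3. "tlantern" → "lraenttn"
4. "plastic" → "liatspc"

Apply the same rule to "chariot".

The rule is to take characters alternately from the front and the back (1st, last, 2nd, 2nd-last, ...), then move the first 2 characters to the end (rotate left by 2).
On "chariot": the first step gives "cthoair", and the second then gives "hoairct".

hoairct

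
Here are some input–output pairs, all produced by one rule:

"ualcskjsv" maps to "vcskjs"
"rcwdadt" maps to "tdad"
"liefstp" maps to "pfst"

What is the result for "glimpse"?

emps

The rule is to delete the first 3 characters, then move the last character to the front.
"glimpse" → "mpse" → "emps".
(Check on "liefstp": → "fstp" → "pfst" ✓)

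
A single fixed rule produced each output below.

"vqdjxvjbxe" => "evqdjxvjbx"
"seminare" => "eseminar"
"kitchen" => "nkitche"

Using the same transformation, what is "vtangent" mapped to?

tvtangen

The rule is to move the last character to the front.
So "vtangent" becomes "tvtangen".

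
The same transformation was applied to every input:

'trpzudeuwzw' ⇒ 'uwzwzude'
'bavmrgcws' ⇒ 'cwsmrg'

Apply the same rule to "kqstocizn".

izntoc

The transformation: delete the first 3 characters, then swap the front and back halves of the string.
On "kqstocizn" that produces "izntoc".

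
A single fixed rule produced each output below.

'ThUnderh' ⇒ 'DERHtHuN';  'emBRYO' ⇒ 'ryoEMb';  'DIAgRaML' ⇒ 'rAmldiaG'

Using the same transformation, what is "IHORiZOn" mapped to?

Each output is the input with this applied: flip the case of every letter, then swap the front and back halves of the string.
So "IHORiZOn" becomes "IzoNihor".

IzoNihor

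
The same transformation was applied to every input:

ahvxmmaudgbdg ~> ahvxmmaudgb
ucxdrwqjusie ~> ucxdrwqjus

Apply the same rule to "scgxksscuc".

scgxkssc

The pattern: delete the last 2 characters.
On "scgxksscuc" that produces "scgxkssc".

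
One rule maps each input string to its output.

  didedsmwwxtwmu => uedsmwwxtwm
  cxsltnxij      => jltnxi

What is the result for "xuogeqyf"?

In each case the input is transformed by: delete the first 3 characters, then move the last character to the front.
Applying both steps to "xuogeqyf": "geqyf", then "fgeqy".

fgeqy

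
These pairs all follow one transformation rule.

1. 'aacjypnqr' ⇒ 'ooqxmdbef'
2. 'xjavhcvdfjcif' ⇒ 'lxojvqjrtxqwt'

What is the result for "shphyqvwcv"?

gvdvmejkqj

The pattern: shift every letter 12 places backward in the alphabet (wrapping around).
So "shphyqvwcv" becomes "gvdvmejkqj".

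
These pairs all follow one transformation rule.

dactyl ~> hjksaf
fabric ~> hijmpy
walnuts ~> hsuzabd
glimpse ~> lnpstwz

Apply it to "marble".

hilsty

The transformation: sort the characters into alphabetical order, then shift every letter 7 places forward in the alphabet (wrapping around).
On "marble": the first step gives "abelmr", and the second then gives "hilsty".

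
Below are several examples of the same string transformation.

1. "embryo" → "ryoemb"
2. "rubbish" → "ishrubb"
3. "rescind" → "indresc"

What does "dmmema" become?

Looking at the pairs, the operation is to move the last 3 characters to the front (rotate right by 3).
So "dmmema" becomes "emadmm".

emadmm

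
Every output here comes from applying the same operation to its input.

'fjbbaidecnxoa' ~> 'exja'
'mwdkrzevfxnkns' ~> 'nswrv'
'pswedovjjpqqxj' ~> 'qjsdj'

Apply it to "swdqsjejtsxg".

jxws

Rule — keep one character in every 3, starting at position 2 (positions 2nd, 5th, 8th, ...), then move the last 2 characters to the front (rotate right by 2).
Working it through for "swdqsjejtsxg": intermediate "wsjx", final "jxws".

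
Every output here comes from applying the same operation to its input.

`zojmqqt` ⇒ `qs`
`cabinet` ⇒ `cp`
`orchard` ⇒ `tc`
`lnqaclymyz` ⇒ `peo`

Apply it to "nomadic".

qf

The pattern: keep one character in every 3, starting at position 2 (positions 2nd, 5th, 8th, ...), then shift every letter 2 places forward in the alphabet (wrapping around).
On "nomadic": the first step gives "od", and the second then gives "qf".
(Check on "lnqaclymyz": → "ncm" → "peo" ✓)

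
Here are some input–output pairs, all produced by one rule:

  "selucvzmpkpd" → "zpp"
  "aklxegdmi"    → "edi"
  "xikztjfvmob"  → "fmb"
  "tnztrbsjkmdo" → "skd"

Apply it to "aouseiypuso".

yuo

The rule is to keep every other character starting from the first (positions 1st, 3rd, 5th, ...), then keep only the last 3 characters.
On "aouseiypuso": the first step gives "aueyuo", and the second then gives "yuo".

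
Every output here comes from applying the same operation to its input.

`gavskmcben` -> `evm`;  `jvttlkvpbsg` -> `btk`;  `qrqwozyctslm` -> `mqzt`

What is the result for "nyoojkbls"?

sok

What's happening: keep one character in every 3, starting at position 3 (positions 3rd, 6th, 9th, ...), then move the last character to the front.
For "nyoojkbls", step one produces "oks"; step two turns that into "sok".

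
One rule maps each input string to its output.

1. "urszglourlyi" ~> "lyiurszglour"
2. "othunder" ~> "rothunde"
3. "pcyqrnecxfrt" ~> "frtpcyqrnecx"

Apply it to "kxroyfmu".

In each case the input is transformed by: move the first 3 characters to the end (rotate left by 3), then swap the front and back halves of the string.
Working it through for "kxroyfmu": intermediate "oyfmukxr", final "ukxroyfm".

ukxroyfm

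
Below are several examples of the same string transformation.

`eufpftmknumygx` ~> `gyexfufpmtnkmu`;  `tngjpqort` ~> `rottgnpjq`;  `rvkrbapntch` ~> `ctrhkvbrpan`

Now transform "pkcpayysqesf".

The transformation: move the last 3 characters to the front (rotate right by 3), then swap each adjacent pair of characters (1↔2, 3↔4, ...).
Applying both steps to "pkcpayysqesf": "esfpkcpayysq", then "sepfckapyyqs".
(Check on "rvkrbapntch": → "tchrvkrbapn" → "ctrhkvbrpan" ✓)

sepfckapyyqs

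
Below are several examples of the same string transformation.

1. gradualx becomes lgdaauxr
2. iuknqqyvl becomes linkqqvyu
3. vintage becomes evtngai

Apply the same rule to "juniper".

In each case the input is transformed by: swap each adjacent pair of characters (1↔2, 3↔4, ...), then swap the first and last characters.
"juniper" → "ujinepr" → "rjinepu".

rjinepu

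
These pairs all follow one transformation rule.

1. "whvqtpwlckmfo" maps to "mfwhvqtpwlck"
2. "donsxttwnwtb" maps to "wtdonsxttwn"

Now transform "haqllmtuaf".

In each case the input is transformed by: delete the last character, then move the last 2 characters to the front (rotate right by 2).
Applying both steps to "haqllmtuaf": "haqllmtua", then "uahaqllmt".

uahaqllmt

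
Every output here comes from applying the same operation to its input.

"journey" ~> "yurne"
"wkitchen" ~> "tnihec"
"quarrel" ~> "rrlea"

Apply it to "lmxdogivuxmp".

xxvupomigd

The rule is to delete the first 2 characters, then sort the characters into reverse alphabetical order.
"lmxdogivuxmp" → "xdogivuxmp" → "xxvupomigd".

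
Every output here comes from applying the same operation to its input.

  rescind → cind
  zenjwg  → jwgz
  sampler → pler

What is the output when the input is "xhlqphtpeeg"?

Each output is the input with this applied: move the first 3 characters to the end (rotate left by 3), then keep only the first 4 characters.
On "xhlqphtpeeg" that produces "qpht".

qpht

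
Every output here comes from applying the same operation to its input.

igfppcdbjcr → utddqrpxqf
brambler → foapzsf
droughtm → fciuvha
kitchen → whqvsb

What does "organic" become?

In each case the input is transformed by: shift every letter 12 places backward in the alphabet (wrapping around), then delete the first character.
Working it through for "organic": intermediate "cfuobwq", final "fuobwq".

fuobwq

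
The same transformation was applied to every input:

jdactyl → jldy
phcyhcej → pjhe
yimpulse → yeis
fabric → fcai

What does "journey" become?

jyoe

In each case the input is transformed by: take characters alternately from the front and the back (1st, last, 2nd, 2nd-last, ...), then keep only the first 4 characters.
Applying both steps to "journey": "jyoeunr", then "jyoe".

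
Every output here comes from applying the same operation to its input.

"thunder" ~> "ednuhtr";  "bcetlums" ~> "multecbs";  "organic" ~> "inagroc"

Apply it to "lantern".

The transformation: reverse the string, then move the first character to the end.
"lantern" → "retnaln".

retnaln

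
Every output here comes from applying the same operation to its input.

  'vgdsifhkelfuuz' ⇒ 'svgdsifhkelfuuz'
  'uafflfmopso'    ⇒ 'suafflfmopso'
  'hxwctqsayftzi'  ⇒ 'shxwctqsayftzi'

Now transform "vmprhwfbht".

What's happening: prepend "s".
Doing the same to "vmprhwfbht": "svmprhwfbht".

svmprhwfbht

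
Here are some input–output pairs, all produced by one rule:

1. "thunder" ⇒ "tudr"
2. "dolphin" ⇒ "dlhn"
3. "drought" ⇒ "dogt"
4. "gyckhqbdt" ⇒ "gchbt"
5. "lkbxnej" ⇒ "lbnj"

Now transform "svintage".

The pattern: keep every other character starting from the first (positions 1st, 3rd, 5th, ...).
For "svintage" the result is "sitg".

sitg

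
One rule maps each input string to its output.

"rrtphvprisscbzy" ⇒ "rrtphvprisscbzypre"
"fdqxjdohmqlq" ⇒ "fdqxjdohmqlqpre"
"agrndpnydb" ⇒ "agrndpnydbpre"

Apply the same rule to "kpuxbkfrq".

kpuxbkfrqpre

The transformation: append "pre".
Applying that to "kpuxbkfrq" gives "kpuxbkfrqpre".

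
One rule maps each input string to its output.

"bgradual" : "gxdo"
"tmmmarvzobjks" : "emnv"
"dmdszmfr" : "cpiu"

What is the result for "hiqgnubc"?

The rule is to shift every letter 3 places forward in the alphabet (wrapping around), then keep only the last 4 characters.
Applying that to "hiqgnubc" gives "qxef".
(Check on "bgradual": → "ejudgxdo" → "gxdo" ✓)

qxef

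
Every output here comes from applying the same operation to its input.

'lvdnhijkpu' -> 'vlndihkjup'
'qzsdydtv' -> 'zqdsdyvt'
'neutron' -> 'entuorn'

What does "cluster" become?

Rule — swap each adjacent pair of characters (1↔2, 3↔4, ...).
For "cluster" the result is "lcsuetr".

lcsuetr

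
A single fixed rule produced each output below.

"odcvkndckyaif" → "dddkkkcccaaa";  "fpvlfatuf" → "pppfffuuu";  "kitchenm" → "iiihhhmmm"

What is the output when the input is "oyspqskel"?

Looking at the pairs, the operation is to keep one character in every 3, starting at position 2 (positions 2nd, 5th, 8th, ...), then repeat every character 3 times.
For "oyspqskel", step one produces "yqe"; step two turns that into "yyyqqqeee".

yyyqqqeee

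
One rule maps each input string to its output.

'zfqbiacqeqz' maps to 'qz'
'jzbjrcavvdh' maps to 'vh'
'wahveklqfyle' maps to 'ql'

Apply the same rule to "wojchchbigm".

bm

The transformation: keep one character in every 3, starting at position 2 (positions 2nd, 5th, 8th, ...), then keep only the last 2 characters.
Starting from "wojchchbigm": after the first operation, "ohbm"; after the second, "bm".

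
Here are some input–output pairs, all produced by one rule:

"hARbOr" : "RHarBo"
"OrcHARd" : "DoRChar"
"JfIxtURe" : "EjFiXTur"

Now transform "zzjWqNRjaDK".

kZZJwQnrJAd

The transformation: move the last character to the front, then flip the case of every letter.
"zzjWqNRjaDK" → "KzzjWqNRjaD" → "kZZJwQnrJAd".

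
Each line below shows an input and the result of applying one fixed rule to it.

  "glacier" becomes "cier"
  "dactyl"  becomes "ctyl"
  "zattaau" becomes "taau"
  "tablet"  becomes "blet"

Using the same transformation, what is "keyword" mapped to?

The transformation: keep only the last 4 characters.
For "keyword" the result is "word".

word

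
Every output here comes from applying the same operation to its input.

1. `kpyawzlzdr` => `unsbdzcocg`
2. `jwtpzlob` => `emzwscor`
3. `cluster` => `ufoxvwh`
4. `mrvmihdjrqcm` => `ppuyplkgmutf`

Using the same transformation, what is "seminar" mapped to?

uvhplqd

The transformation: move the last character to the front, then shift every letter 3 places forward in the alphabet (wrapping around).
"seminar" → "rsemina" → "uvhplqd".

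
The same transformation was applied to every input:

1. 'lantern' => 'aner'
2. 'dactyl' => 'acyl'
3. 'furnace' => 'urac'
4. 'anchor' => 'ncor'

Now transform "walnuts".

Each output is the input with this applied: double every character, then keep one character in every 3, starting at position 3 (positions 3rd, 6th, 9th, ...).
Doing the same to "walnuts": "alut".

alut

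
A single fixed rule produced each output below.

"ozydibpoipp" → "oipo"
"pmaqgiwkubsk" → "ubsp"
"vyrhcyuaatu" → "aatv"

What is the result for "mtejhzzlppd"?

Each output is the input with this applied: swap the first and last characters, then keep only the last 4 characters.
For "mtejhzzlppd" the result is "lppm".
(Check on "pmaqgiwkubsk": → "kmaqgiwkubsp" → "ubsp" ✓)

lppm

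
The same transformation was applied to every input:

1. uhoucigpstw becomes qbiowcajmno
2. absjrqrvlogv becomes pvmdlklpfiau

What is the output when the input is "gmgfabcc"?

The transformation: swap the first and last characters, then shift every letter 6 places backward in the alphabet (wrapping around).
"gmgfabcc" → "cmgfabcg" → "wgazuvwa".
(Check on "uhoucigpstw": → "whoucigpstu" → "qbiowcajmno" ✓)

wgazuvwa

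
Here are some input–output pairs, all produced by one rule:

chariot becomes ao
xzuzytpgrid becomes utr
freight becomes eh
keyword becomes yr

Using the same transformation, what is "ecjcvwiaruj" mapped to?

jwr

The rule is to keep one character in every 3, starting at position 3 (positions 3rd, 6th, 9th, ...).
On "ecjcvwiaruj" that produces "jwr".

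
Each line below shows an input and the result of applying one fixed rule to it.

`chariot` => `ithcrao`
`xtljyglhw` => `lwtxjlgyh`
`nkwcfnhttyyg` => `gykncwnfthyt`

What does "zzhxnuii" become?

iizzxhun

What's happening: swap each adjacent pair of characters (1↔2, 3↔4, ...), then move the last 2 characters to the front (rotate right by 2).
On "zzhxnuii": the first step gives "zzxhunii", and the second then gives "iizzxhun".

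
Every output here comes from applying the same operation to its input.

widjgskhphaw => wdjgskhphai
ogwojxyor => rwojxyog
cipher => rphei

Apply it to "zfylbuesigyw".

Each output is the input with this applied: delete the first character, then swap the first and last characters.
Working it through for "zfylbuesigyw": intermediate "fylbuesigyw", final "wylbuesigyf".

wylbuesigyf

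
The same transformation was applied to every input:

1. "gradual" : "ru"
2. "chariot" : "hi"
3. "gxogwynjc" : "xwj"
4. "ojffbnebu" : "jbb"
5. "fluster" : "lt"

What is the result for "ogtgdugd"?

The rule is to keep one character in every 3, starting at position 2 (positions 2nd, 5th, 8th, ...).
For "ogtgdugd" the result is "gdd".

gdd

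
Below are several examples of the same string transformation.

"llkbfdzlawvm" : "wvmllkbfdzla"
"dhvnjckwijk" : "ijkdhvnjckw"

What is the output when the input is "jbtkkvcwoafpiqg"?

iqgjbtkkvcwoafp

Each output is the input with this applied: move the last 3 characters to the front (rotate right by 3).
Applying that to "jbtkkvcwoafpiqg" gives "iqgjbtkkvcwoafp".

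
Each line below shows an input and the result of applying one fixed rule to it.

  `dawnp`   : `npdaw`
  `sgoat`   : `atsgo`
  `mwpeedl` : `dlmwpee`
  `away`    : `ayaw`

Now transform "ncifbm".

What's happening: move the last 2 characters to the front (rotate right by 2).
On "ncifbm" that produces "bmncif".

bmncif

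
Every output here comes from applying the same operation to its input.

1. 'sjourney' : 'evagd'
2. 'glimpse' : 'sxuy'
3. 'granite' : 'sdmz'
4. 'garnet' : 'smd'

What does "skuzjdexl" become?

Rule — shift every letter 12 places forward in the alphabet (wrapping around), then delete the last 3 characters.
Starting from "skuzjdexl": after the first operation, "ewglvpqjx"; after the second, "ewglvp".
(Check on "granite": → "sdmzufq" → "sdmz" ✓)

ewglvp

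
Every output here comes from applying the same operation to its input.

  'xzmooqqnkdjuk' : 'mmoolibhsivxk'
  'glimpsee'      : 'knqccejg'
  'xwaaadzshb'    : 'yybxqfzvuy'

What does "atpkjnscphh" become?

The rule is to shift every letter 2 places backward in the alphabet (wrapping around), then move the first 3 characters to the end (rotate left by 3).
Applying both steps to "atpkjnscphh": "yrnihlqanff", then "ihlqanffyrn".
(Check on "xwaaadzshb": → "vuyyybxqfz" → "yybxqfzvuy" ✓)

ihlqanffyrn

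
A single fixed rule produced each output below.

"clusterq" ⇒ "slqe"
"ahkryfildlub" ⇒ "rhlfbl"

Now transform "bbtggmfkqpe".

In each case the input is transformed by: keep every other character starting from the second (positions 2nd, 4th, 6th, ...), then swap each adjacent pair of characters (1↔2, 3↔4, ...).
Working it through for "bbtggmfkqpe": intermediate "bgmkp", final "gbkmp".

gbkmp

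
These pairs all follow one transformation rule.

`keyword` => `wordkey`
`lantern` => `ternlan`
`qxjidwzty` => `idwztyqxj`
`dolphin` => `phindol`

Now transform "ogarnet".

The rule is to move the first 3 characters to the end (rotate left by 3).
Applying that to "ogarnet" gives "rnetoga".

rnetoga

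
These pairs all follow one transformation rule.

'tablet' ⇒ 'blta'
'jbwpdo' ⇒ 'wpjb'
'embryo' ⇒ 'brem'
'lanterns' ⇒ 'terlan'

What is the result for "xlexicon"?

The pattern: delete the last 2 characters, then swap the front and back halves of the string.
"xlexicon" → "xlexic" → "xicxle".

xicxle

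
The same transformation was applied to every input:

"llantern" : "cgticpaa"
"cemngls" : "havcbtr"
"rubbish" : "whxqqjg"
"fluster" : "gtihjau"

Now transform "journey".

The pattern: reverse the string, then shift every letter 11 places backward in the alphabet (wrapping around).
For "journey", step one produces "yenruoj"; step two turns that into "ntcgjdy".

ntcgjdy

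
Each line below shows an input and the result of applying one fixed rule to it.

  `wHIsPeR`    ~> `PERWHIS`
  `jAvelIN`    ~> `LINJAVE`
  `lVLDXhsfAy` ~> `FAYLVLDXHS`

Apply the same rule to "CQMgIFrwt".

RWTCQMGIF

The pattern: move the last 3 characters to the front (rotate right by 3), then convert every letter to uppercase.
"CQMgIFrwt" → "rwtCQMgIF" → "RWTCQMGIF".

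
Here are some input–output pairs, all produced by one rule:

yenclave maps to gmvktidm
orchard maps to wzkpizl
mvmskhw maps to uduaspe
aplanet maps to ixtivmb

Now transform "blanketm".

jtivsmbu

What's happening: shift every letter 8 places forward in the alphabet (wrapping around).
So "blanketm" becomes "jtivsmbu".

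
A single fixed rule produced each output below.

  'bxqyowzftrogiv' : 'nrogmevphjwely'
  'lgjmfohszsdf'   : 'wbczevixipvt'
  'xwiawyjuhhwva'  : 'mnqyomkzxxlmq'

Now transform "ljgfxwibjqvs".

Each output is the input with this applied: swap each adjacent pair of characters (1↔2, 3↔4, ...), then shift every letter 10 places backward in the alphabet (wrapping around).
On "ljgfxwibjqvs": the first step gives "jlfgwxbiqjsv", and the second then gives "zbvwmnrygzil".

zbvwmnrygzil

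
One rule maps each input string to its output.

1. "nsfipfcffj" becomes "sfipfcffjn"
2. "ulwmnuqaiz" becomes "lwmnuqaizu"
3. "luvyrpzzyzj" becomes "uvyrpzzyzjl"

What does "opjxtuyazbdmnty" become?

pjxtuyazbdmntyo

Looking at the pairs, the operation is to move the first character to the end.
So "opjxtuyazbdmnty" becomes "pjxtuyazbdmntyo".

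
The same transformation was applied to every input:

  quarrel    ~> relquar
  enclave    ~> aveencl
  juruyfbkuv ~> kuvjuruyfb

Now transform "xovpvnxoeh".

The transformation: move the last 3 characters to the front (rotate right by 3).
Applying that to "xovpvnxoeh" gives "oehxovpvnx".

oehxovpvnx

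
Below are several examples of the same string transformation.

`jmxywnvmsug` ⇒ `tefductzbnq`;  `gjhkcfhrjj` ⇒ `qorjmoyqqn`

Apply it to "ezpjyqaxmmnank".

The rule is to move the first character to the end, then shift every letter 7 places forward in the alphabet (wrapping around).
On "ezpjyqaxmmnank": the first step gives "zpjyqaxmmnanke", and the second then gives "gwqfxhettuhurl".

gwqfxhettuhurl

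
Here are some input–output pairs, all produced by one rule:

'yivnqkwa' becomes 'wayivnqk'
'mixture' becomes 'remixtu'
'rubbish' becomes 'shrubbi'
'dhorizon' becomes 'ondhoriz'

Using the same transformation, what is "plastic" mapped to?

icplast

What's happening: move the last 2 characters to the front (rotate right by 2).
On "plastic" that produces "icplast".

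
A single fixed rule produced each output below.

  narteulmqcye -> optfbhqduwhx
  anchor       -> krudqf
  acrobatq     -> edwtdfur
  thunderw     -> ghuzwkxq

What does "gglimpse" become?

In each case the input is transformed by: shift every letter 3 places forward in the alphabet (wrapping around), then swap the front and back halves of the string.
Applying that to "gglimpse" gives "psvhjjol".

psvhjjol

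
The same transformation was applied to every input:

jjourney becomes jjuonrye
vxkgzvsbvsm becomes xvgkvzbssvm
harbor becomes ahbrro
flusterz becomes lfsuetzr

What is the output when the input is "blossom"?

lbsoosm

The pattern: swap each adjacent pair of characters (1↔2, 3↔4, ...).
Doing the same to "blossom": "lbsoosm".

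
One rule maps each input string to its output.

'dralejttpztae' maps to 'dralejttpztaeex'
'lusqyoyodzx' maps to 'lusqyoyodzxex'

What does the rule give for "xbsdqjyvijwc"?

The transformation: append "ex".
Applying that to "xbsdqjyvijwc" gives "xbsdqjyvijwcex".

xbsdqjyvijwcex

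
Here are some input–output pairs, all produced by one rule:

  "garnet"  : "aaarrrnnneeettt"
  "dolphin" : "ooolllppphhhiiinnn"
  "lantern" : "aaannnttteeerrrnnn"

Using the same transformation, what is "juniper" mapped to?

In each case the input is transformed by: repeat every character 3 times, then delete the first 3 characters.
Working it through for "juniper": intermediate "jjjuuunnniiipppeeerrr", final "uuunnniiipppeeerrr".

uuunnniiipppeeerrr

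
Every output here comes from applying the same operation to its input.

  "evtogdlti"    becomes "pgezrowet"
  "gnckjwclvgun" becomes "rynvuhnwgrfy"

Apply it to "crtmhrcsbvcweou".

ncexscndmgnhpzf

What's happening: shift every letter 11 places forward in the alphabet (wrapping around).
Applying that to "crtmhrcsbvcweou" gives "ncexscndmgnhpzf".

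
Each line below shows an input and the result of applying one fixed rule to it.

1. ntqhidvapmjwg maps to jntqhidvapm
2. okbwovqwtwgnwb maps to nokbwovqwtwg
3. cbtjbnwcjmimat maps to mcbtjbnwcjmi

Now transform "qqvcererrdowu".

oqqvcererrd

The pattern: delete the last 2 characters, then move the last character to the front.
Starting from "qqvcererrdowu": after the first operation, "qqvcererrdo"; after the second, "oqqvcererrd".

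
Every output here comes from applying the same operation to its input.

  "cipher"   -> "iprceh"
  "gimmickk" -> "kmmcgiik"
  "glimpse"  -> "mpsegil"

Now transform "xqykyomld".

The transformation: sort the characters into alphabetical order, then move the last 3 characters to the front (rotate right by 3).
Applying both steps to "xqykyomld": "dklmoqxyy", then "xyydklmoq".

xyydklmoq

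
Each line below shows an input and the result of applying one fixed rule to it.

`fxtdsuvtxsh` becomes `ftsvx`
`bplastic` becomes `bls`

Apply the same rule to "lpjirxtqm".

ljrt

The pattern: keep every other character starting from the first (positions 1st, 3rd, 5th, ...), then delete the last character.
Applying both steps to "lpjirxtqm": "ljrtm", then "ljrt".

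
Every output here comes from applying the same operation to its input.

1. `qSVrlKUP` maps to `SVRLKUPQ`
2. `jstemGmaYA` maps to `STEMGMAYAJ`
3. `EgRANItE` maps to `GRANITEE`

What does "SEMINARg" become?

EMINARGS

Looking at the pairs, the operation is to move the first character to the end, then convert every letter to uppercase.
On "SEMINARg" that produces "EMINARGS".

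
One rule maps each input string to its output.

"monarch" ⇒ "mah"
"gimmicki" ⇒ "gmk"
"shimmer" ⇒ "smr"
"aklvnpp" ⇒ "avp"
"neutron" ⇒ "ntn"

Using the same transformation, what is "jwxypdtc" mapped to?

What's happening: keep one character in every 3, starting at position 1 (positions 1st, 4th, 7th, ...).
On "jwxypdtc" that produces "jyt".

jyt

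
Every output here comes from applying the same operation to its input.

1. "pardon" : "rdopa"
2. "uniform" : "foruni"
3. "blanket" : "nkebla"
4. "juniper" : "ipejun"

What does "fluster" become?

steflu

The transformation: delete the last character, then move the last 3 characters to the front (rotate right by 3).
For "fluster" the result is "steflu".
(Check on "uniform": → "unifor" → "foruni" ✓)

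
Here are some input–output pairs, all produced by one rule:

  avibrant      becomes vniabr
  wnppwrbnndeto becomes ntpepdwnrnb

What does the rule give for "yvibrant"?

The rule is to take characters alternately from the front and the back (1st, last, 2nd, 2nd-last, ...), then delete the first 2 characters.
Starting from "yvibrant": after the first operation, "ytvniabr"; after the second, "vniabr".

vniabr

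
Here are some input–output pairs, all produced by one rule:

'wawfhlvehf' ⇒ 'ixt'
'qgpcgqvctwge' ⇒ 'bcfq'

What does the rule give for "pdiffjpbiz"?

The rule is to shift every letter 12 places forward in the alphabet (wrapping around), then keep one character in every 3, starting at position 3 (positions 3rd, 6th, 9th, ...).
For "pdiffjpbiz", step one produces "bpurrvbnul"; step two turns that into "uvu".

uvu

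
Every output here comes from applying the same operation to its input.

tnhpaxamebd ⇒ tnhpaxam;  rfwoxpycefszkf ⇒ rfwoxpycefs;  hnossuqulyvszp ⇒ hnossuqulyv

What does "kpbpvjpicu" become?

kpbpvjp

The transformation: delete the last 3 characters.
For "kpbpvjpicu" the result is "kpbpvjp".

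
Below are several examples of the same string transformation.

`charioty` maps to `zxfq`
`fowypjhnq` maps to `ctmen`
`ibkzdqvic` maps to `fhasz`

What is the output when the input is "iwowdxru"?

flao

Rule — shift every letter 3 places backward in the alphabet (wrapping around), then keep every other character starting from the first (positions 1st, 3rd, 5th, ...).
Applying both steps to "iwowdxru": "ftltauor", then "flao".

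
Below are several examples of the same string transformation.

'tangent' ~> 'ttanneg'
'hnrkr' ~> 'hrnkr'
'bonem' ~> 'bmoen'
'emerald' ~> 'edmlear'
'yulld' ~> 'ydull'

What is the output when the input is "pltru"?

pulrt

The rule is to take characters alternately from the front and the back (1st, last, 2nd, 2nd-last, ...).
On "pltru" that produces "pulrt".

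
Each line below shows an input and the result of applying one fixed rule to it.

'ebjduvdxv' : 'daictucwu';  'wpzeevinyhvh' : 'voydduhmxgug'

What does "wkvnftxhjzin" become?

vjumeswgiyhm

Each output is the input with this applied: shift every letter 1 place backward in the alphabet (wrapping around).
On "wkvnftxhjzin" that produces "vjumeswgiyhm".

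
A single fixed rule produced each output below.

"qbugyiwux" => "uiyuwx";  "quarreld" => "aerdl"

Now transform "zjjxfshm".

jsfmh

The pattern: swap each adjacent pair of characters (1↔2, 3↔4, ...), then delete the first 3 characters.
Applying both steps to "zjjxfshm": "jzxjsfmh", then "jsfmh".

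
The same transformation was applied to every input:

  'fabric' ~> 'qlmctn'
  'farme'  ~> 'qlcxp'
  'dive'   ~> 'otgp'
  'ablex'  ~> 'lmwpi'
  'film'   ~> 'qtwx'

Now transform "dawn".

The rule is to shift every letter 11 places forward in the alphabet (wrapping around).
Doing the same to "dawn": "olhy".

olhy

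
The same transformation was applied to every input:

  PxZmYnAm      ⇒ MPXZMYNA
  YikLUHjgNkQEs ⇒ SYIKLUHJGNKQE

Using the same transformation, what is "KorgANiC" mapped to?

CKORGANI

Rule — move the last character to the front, then convert every letter to uppercase.
"KorgANiC" → "CKorgANi" → "CKORGANI".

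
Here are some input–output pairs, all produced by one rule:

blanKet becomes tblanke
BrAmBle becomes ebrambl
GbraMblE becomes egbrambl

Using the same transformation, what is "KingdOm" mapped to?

mkingdo

Rule — move the last character to the front, then convert every letter to lowercase.
Applying both steps to "KingdOm": "mKingdO", then "mkingdo".
(Check on "blanKet": → "tblanKe" → "tblanke" ✓)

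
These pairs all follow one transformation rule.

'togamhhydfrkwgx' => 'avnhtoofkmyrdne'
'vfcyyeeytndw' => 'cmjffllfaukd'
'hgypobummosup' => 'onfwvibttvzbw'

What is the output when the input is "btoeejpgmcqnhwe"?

iavllqwntjxuodl

What's happening: shift every letter 7 places forward in the alphabet (wrapping around).
On "btoeejpgmcqnhwe" that produces "iavllqwntjxuodl".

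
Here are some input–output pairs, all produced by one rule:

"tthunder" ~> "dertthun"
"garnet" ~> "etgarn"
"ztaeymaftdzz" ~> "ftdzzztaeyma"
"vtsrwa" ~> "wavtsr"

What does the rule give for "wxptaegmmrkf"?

Rule — move the first character to the end, then swap the front and back halves of the string.
"wxptaegmmrkf" → "xptaegmmrkfw" → "mmrkfwxptaeg".

mmrkfwxptaeg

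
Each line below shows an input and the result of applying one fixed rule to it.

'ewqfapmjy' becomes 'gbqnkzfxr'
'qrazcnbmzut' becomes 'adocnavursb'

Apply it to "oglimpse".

jnqtfphm

Rule — shift every letter 1 place forward in the alphabet (wrapping around), then move the first 3 characters to the end (rotate left by 3).
On "oglimpse": the first step gives "phmjnqtf", and the second then gives "jnqtfphm".
(Check on "qrazcnbmzut": → "rsbadocnavu" → "adocnavursb" ✓)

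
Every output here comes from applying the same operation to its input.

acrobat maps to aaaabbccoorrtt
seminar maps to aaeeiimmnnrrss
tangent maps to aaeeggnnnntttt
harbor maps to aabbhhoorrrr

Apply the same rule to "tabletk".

The transformation: sort the characters into alphabetical order, then double every character.
On "tabletk": the first step gives "abekltt", and the second then gives "aabbeekklltttt".

aabbeekklltttt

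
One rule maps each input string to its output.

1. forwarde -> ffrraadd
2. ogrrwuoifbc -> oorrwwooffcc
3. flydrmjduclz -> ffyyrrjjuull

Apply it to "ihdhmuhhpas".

Looking at the pairs, the operation is to keep every other character starting from the first (positions 1st, 3rd, 5th, ...), then double every character.
For "ihdhmuhhpas", step one produces "idmhps"; step two turns that into "iiddmmhhppss".

iiddmmhhppss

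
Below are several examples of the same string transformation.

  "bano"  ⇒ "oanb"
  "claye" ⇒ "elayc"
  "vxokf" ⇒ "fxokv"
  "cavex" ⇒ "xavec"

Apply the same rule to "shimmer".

rhimmes

The transformation: swap the first and last characters.
"shimmer" → "rhimmes".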